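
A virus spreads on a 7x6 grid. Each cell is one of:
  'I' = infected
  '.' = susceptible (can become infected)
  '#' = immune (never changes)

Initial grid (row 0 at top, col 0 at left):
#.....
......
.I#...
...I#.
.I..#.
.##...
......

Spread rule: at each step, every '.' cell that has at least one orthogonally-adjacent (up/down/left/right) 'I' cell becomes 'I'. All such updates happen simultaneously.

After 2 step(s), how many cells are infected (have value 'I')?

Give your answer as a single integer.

Answer: 19

Derivation:
Step 0 (initial): 3 infected
Step 1: +8 new -> 11 infected
Step 2: +8 new -> 19 infected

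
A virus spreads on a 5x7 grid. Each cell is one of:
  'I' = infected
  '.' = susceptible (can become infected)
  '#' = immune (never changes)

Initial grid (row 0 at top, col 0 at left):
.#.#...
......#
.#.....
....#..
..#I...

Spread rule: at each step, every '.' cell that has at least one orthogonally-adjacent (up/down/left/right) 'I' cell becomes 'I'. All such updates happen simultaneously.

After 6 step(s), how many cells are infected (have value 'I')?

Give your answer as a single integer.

Step 0 (initial): 1 infected
Step 1: +2 new -> 3 infected
Step 2: +3 new -> 6 infected
Step 3: +6 new -> 12 infected
Step 4: +6 new -> 18 infected
Step 5: +7 new -> 25 infected
Step 6: +2 new -> 27 infected

Answer: 27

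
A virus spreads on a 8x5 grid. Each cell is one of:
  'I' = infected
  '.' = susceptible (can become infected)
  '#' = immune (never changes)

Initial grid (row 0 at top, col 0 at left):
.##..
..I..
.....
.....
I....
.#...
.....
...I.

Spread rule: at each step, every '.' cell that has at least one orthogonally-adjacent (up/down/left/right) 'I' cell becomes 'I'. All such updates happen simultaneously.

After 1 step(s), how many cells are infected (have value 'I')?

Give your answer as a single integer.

Answer: 12

Derivation:
Step 0 (initial): 3 infected
Step 1: +9 new -> 12 infected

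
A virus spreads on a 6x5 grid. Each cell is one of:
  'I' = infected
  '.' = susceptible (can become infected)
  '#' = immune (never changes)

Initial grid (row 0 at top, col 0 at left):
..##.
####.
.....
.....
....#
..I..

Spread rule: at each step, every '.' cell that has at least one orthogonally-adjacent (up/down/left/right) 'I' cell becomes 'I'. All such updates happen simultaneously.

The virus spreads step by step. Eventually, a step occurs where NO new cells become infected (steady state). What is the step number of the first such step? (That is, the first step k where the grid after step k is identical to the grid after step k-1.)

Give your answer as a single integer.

Answer: 8

Derivation:
Step 0 (initial): 1 infected
Step 1: +3 new -> 4 infected
Step 2: +5 new -> 9 infected
Step 3: +4 new -> 13 infected
Step 4: +4 new -> 17 infected
Step 5: +2 new -> 19 infected
Step 6: +1 new -> 20 infected
Step 7: +1 new -> 21 infected
Step 8: +0 new -> 21 infected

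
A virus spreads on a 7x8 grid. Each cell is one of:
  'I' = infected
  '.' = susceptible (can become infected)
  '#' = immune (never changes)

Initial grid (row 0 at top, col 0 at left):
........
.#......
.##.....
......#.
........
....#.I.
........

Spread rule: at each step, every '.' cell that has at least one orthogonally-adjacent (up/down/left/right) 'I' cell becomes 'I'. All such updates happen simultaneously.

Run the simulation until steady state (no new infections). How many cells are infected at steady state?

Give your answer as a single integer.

Answer: 51

Derivation:
Step 0 (initial): 1 infected
Step 1: +4 new -> 5 infected
Step 2: +4 new -> 9 infected
Step 3: +4 new -> 13 infected
Step 4: +5 new -> 18 infected
Step 5: +8 new -> 26 infected
Step 6: +9 new -> 35 infected
Step 7: +7 new -> 42 infected
Step 8: +4 new -> 46 infected
Step 9: +2 new -> 48 infected
Step 10: +2 new -> 50 infected
Step 11: +1 new -> 51 infected
Step 12: +0 new -> 51 infected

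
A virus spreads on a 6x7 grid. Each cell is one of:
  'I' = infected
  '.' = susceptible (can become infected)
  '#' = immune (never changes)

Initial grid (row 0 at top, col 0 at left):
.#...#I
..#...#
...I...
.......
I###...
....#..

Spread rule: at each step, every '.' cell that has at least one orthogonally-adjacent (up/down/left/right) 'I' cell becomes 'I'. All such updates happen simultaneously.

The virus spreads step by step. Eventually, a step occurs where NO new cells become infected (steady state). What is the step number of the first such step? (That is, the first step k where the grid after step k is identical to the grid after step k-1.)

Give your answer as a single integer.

Step 0 (initial): 3 infected
Step 1: +6 new -> 9 infected
Step 2: +9 new -> 18 infected
Step 3: +9 new -> 27 infected
Step 4: +4 new -> 31 infected
Step 5: +2 new -> 33 infected
Step 6: +1 new -> 34 infected
Step 7: +0 new -> 34 infected

Answer: 7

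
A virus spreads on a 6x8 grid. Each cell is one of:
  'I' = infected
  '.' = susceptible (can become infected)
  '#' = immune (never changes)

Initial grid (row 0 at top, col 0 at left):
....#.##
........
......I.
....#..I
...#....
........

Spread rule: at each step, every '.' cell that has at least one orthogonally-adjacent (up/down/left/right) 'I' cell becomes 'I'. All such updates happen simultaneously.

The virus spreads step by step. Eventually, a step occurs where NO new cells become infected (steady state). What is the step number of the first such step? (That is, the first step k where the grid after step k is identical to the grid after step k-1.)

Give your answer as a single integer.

Step 0 (initial): 2 infected
Step 1: +5 new -> 7 infected
Step 2: +6 new -> 13 infected
Step 3: +5 new -> 18 infected
Step 4: +5 new -> 23 infected
Step 5: +5 new -> 28 infected
Step 6: +6 new -> 34 infected
Step 7: +5 new -> 39 infected
Step 8: +3 new -> 42 infected
Step 9: +1 new -> 43 infected
Step 10: +0 new -> 43 infected

Answer: 10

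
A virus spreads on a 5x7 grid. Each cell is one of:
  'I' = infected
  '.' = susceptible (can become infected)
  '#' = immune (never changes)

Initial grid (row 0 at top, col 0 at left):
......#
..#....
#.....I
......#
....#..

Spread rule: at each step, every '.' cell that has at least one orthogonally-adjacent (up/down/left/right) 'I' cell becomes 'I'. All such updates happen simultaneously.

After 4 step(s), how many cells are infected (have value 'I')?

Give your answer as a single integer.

Step 0 (initial): 1 infected
Step 1: +2 new -> 3 infected
Step 2: +3 new -> 6 infected
Step 3: +5 new -> 11 infected
Step 4: +5 new -> 16 infected

Answer: 16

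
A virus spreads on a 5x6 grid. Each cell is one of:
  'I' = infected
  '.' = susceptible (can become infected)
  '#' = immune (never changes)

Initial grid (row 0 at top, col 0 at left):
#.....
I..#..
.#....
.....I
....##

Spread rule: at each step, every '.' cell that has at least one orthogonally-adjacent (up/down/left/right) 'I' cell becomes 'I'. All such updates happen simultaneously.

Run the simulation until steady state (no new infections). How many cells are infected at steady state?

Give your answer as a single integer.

Answer: 25

Derivation:
Step 0 (initial): 2 infected
Step 1: +4 new -> 6 infected
Step 2: +6 new -> 12 infected
Step 3: +9 new -> 21 infected
Step 4: +4 new -> 25 infected
Step 5: +0 new -> 25 infected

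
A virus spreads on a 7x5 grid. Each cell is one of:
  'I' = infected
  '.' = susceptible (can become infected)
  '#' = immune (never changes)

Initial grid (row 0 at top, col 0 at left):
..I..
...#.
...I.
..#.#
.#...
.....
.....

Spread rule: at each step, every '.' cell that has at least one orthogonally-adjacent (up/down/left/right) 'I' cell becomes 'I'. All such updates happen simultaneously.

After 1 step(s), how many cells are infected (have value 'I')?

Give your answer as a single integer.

Answer: 8

Derivation:
Step 0 (initial): 2 infected
Step 1: +6 new -> 8 infected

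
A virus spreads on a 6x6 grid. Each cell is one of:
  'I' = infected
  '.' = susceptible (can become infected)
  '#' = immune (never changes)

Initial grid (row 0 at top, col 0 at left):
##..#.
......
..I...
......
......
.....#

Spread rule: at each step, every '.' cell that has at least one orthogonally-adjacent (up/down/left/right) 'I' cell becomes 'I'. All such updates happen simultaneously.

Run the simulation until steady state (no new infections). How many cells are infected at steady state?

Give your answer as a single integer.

Step 0 (initial): 1 infected
Step 1: +4 new -> 5 infected
Step 2: +8 new -> 13 infected
Step 3: +9 new -> 22 infected
Step 4: +6 new -> 28 infected
Step 5: +4 new -> 32 infected
Step 6: +0 new -> 32 infected

Answer: 32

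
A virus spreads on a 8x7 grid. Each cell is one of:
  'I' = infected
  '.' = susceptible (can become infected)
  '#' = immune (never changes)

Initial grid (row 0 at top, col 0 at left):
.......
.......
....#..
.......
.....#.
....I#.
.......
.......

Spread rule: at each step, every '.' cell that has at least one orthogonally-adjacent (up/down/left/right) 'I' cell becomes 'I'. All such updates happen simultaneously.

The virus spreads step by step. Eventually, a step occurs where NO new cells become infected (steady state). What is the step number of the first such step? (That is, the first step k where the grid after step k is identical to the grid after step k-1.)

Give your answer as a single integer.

Step 0 (initial): 1 infected
Step 1: +3 new -> 4 infected
Step 2: +6 new -> 10 infected
Step 3: +8 new -> 18 infected
Step 4: +10 new -> 28 infected
Step 5: +9 new -> 37 infected
Step 6: +8 new -> 45 infected
Step 7: +5 new -> 50 infected
Step 8: +2 new -> 52 infected
Step 9: +1 new -> 53 infected
Step 10: +0 new -> 53 infected

Answer: 10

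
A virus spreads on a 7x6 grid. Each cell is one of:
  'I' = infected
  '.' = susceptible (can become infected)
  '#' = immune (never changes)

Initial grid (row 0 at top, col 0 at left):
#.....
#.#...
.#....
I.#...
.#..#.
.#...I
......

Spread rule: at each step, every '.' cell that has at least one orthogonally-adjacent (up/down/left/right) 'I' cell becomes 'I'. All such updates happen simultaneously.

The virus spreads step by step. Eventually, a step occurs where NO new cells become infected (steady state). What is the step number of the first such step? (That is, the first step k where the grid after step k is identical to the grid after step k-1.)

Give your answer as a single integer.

Step 0 (initial): 2 infected
Step 1: +6 new -> 8 infected
Step 2: +4 new -> 12 infected
Step 3: +6 new -> 18 infected
Step 4: +6 new -> 24 infected
Step 5: +3 new -> 27 infected
Step 6: +3 new -> 30 infected
Step 7: +1 new -> 31 infected
Step 8: +1 new -> 32 infected
Step 9: +1 new -> 33 infected
Step 10: +1 new -> 34 infected
Step 11: +0 new -> 34 infected

Answer: 11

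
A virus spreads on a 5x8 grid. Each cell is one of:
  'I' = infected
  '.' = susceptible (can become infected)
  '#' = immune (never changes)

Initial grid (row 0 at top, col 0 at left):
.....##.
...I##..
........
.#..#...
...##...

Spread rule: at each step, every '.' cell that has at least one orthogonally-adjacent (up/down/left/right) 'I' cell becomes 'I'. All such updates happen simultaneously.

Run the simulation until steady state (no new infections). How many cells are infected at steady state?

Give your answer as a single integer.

Answer: 32

Derivation:
Step 0 (initial): 1 infected
Step 1: +3 new -> 4 infected
Step 2: +6 new -> 10 infected
Step 3: +5 new -> 15 infected
Step 4: +5 new -> 20 infected
Step 5: +6 new -> 26 infected
Step 6: +4 new -> 30 infected
Step 7: +2 new -> 32 infected
Step 8: +0 new -> 32 infected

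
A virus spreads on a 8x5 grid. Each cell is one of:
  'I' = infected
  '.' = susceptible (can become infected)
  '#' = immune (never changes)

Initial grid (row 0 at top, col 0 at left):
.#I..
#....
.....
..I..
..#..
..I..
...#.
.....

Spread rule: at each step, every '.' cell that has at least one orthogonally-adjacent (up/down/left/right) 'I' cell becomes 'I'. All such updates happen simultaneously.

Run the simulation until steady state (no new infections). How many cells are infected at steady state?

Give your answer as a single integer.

Step 0 (initial): 3 infected
Step 1: +8 new -> 11 infected
Step 2: +13 new -> 24 infected
Step 3: +9 new -> 33 infected
Step 4: +2 new -> 35 infected
Step 5: +0 new -> 35 infected

Answer: 35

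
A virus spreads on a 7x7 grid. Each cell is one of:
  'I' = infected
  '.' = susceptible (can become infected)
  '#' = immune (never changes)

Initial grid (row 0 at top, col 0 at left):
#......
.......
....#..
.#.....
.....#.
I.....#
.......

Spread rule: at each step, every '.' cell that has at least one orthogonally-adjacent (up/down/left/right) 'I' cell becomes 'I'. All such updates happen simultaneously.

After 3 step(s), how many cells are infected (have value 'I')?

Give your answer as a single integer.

Step 0 (initial): 1 infected
Step 1: +3 new -> 4 infected
Step 2: +4 new -> 8 infected
Step 3: +4 new -> 12 infected

Answer: 12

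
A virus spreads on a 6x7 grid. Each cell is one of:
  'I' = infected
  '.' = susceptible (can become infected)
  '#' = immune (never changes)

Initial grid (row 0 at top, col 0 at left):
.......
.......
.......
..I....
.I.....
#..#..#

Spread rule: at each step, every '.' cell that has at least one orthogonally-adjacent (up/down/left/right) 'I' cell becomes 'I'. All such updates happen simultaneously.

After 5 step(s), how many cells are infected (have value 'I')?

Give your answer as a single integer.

Step 0 (initial): 2 infected
Step 1: +6 new -> 8 infected
Step 2: +7 new -> 15 infected
Step 3: +7 new -> 22 infected
Step 4: +8 new -> 30 infected
Step 5: +6 new -> 36 infected

Answer: 36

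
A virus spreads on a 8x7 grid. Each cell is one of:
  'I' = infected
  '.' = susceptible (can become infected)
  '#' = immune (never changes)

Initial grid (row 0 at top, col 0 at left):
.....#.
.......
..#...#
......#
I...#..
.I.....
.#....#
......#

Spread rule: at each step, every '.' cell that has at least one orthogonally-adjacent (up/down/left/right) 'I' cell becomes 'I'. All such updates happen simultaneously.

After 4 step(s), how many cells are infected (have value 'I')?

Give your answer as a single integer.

Step 0 (initial): 2 infected
Step 1: +4 new -> 6 infected
Step 2: +6 new -> 12 infected
Step 3: +8 new -> 20 infected
Step 4: +7 new -> 27 infected

Answer: 27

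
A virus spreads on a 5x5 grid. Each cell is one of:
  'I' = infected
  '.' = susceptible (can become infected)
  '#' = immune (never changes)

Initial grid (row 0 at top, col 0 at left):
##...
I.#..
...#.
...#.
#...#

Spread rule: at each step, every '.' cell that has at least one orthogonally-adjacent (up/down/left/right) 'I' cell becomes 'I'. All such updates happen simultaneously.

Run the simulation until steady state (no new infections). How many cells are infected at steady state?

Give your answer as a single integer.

Answer: 11

Derivation:
Step 0 (initial): 1 infected
Step 1: +2 new -> 3 infected
Step 2: +2 new -> 5 infected
Step 3: +2 new -> 7 infected
Step 4: +2 new -> 9 infected
Step 5: +1 new -> 10 infected
Step 6: +1 new -> 11 infected
Step 7: +0 new -> 11 infected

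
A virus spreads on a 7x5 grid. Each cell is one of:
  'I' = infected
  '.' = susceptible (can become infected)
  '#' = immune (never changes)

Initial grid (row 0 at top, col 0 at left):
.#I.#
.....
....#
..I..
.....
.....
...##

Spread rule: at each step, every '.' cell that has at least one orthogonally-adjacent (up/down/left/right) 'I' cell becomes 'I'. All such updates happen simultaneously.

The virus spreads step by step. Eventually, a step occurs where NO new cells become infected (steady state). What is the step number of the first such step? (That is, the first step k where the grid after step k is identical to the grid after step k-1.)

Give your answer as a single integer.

Step 0 (initial): 2 infected
Step 1: +6 new -> 8 infected
Step 2: +9 new -> 17 infected
Step 3: +8 new -> 25 infected
Step 4: +4 new -> 29 infected
Step 5: +1 new -> 30 infected
Step 6: +0 new -> 30 infected

Answer: 6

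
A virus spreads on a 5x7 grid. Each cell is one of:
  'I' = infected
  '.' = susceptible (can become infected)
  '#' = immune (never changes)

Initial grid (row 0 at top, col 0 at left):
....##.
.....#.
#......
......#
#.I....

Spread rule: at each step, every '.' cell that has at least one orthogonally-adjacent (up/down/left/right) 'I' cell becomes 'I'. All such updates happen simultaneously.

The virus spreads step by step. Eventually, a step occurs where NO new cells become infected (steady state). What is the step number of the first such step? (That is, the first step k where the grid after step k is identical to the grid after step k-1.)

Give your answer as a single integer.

Step 0 (initial): 1 infected
Step 1: +3 new -> 4 infected
Step 2: +4 new -> 8 infected
Step 3: +6 new -> 14 infected
Step 4: +6 new -> 20 infected
Step 5: +5 new -> 25 infected
Step 6: +2 new -> 27 infected
Step 7: +1 new -> 28 infected
Step 8: +1 new -> 29 infected
Step 9: +0 new -> 29 infected

Answer: 9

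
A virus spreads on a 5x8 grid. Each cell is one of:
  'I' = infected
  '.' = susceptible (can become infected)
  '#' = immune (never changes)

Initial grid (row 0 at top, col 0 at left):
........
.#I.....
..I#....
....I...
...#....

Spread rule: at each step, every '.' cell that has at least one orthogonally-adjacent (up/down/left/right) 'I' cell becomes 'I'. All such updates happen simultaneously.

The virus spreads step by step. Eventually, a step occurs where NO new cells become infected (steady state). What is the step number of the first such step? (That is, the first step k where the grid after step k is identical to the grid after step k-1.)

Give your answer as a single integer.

Answer: 7

Derivation:
Step 0 (initial): 3 infected
Step 1: +8 new -> 11 infected
Step 2: +9 new -> 20 infected
Step 3: +9 new -> 29 infected
Step 4: +5 new -> 34 infected
Step 5: +2 new -> 36 infected
Step 6: +1 new -> 37 infected
Step 7: +0 new -> 37 infected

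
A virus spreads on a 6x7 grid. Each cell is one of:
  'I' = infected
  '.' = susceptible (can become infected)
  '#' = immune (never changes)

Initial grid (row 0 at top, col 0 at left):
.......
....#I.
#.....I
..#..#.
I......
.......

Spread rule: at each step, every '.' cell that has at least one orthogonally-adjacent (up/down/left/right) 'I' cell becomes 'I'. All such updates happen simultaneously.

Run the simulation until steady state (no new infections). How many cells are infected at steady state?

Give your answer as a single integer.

Step 0 (initial): 3 infected
Step 1: +7 new -> 10 infected
Step 2: +7 new -> 17 infected
Step 3: +8 new -> 25 infected
Step 4: +8 new -> 33 infected
Step 5: +4 new -> 37 infected
Step 6: +1 new -> 38 infected
Step 7: +0 new -> 38 infected

Answer: 38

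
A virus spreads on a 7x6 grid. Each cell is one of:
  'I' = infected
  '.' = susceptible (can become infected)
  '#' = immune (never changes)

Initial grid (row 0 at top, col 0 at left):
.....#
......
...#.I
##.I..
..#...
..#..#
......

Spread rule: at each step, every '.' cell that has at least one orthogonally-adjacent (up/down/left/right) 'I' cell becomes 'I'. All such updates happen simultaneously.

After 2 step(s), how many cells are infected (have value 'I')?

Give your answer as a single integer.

Step 0 (initial): 2 infected
Step 1: +6 new -> 8 infected
Step 2: +5 new -> 13 infected

Answer: 13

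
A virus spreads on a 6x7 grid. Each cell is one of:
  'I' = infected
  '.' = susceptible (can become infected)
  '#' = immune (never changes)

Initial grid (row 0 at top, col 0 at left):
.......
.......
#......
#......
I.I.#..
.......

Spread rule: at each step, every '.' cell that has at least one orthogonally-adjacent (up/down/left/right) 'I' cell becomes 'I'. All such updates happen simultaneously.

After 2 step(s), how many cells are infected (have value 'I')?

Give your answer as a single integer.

Answer: 12

Derivation:
Step 0 (initial): 2 infected
Step 1: +5 new -> 7 infected
Step 2: +5 new -> 12 infected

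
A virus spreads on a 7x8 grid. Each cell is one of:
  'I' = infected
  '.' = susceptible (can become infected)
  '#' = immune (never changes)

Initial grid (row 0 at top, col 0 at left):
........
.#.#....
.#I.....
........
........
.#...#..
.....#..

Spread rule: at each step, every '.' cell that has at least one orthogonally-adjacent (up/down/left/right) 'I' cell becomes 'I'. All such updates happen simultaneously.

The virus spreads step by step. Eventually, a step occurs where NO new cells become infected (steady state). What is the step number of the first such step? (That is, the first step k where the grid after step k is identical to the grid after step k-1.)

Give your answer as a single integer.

Answer: 10

Derivation:
Step 0 (initial): 1 infected
Step 1: +3 new -> 4 infected
Step 2: +5 new -> 9 infected
Step 3: +9 new -> 18 infected
Step 4: +10 new -> 28 infected
Step 5: +10 new -> 38 infected
Step 6: +6 new -> 44 infected
Step 7: +3 new -> 47 infected
Step 8: +2 new -> 49 infected
Step 9: +1 new -> 50 infected
Step 10: +0 new -> 50 infected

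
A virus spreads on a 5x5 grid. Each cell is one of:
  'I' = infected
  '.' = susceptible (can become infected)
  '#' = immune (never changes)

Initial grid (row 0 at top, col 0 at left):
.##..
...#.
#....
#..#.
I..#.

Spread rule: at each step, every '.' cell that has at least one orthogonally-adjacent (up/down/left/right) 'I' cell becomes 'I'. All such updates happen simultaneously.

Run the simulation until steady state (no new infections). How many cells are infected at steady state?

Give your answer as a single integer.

Step 0 (initial): 1 infected
Step 1: +1 new -> 2 infected
Step 2: +2 new -> 4 infected
Step 3: +2 new -> 6 infected
Step 4: +2 new -> 8 infected
Step 5: +3 new -> 11 infected
Step 6: +2 new -> 13 infected
Step 7: +2 new -> 15 infected
Step 8: +2 new -> 17 infected
Step 9: +1 new -> 18 infected
Step 10: +0 new -> 18 infected

Answer: 18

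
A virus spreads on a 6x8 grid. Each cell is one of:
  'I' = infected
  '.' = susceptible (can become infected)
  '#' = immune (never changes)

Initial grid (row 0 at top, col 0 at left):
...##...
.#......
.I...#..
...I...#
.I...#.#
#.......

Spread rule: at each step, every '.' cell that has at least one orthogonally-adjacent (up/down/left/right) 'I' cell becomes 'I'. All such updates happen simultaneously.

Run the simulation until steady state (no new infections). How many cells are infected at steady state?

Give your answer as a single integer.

Step 0 (initial): 3 infected
Step 1: +10 new -> 13 infected
Step 2: +9 new -> 22 infected
Step 3: +5 new -> 27 infected
Step 4: +5 new -> 32 infected
Step 5: +4 new -> 36 infected
Step 6: +3 new -> 39 infected
Step 7: +1 new -> 40 infected
Step 8: +0 new -> 40 infected

Answer: 40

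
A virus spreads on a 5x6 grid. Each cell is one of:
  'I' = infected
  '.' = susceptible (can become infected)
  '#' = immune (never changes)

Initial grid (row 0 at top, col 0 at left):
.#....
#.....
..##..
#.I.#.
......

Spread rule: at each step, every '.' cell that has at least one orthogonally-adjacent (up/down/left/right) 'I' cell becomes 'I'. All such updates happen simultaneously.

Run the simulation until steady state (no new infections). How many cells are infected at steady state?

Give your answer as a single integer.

Step 0 (initial): 1 infected
Step 1: +3 new -> 4 infected
Step 2: +3 new -> 7 infected
Step 3: +4 new -> 11 infected
Step 4: +2 new -> 13 infected
Step 5: +3 new -> 16 infected
Step 6: +3 new -> 19 infected
Step 7: +3 new -> 22 infected
Step 8: +1 new -> 23 infected
Step 9: +0 new -> 23 infected

Answer: 23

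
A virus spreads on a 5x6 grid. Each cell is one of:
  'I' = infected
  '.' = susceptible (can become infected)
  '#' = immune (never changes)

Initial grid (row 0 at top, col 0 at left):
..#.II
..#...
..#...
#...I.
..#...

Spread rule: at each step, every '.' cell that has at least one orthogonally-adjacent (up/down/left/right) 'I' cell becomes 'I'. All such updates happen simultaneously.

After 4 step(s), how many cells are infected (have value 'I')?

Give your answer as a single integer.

Step 0 (initial): 3 infected
Step 1: +7 new -> 10 infected
Step 2: +6 new -> 16 infected
Step 3: +1 new -> 17 infected
Step 4: +2 new -> 19 infected

Answer: 19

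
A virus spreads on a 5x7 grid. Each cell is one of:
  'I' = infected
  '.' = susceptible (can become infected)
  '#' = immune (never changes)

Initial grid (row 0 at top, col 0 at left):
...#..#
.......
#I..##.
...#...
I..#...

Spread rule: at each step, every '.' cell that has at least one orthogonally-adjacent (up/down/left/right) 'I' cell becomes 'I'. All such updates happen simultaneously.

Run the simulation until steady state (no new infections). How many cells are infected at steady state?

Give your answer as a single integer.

Step 0 (initial): 2 infected
Step 1: +5 new -> 7 infected
Step 2: +6 new -> 13 infected
Step 3: +3 new -> 16 infected
Step 4: +1 new -> 17 infected
Step 5: +2 new -> 19 infected
Step 6: +2 new -> 21 infected
Step 7: +1 new -> 22 infected
Step 8: +1 new -> 23 infected
Step 9: +2 new -> 25 infected
Step 10: +2 new -> 27 infected
Step 11: +1 new -> 28 infected
Step 12: +0 new -> 28 infected

Answer: 28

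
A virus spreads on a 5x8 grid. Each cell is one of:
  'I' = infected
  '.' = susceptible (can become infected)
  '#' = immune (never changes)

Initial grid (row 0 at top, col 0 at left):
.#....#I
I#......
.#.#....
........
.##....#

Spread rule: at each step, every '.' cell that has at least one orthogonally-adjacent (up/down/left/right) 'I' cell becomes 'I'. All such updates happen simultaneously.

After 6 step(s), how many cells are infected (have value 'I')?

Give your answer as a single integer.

Answer: 30

Derivation:
Step 0 (initial): 2 infected
Step 1: +3 new -> 5 infected
Step 2: +3 new -> 8 infected
Step 3: +5 new -> 13 infected
Step 4: +5 new -> 18 infected
Step 5: +7 new -> 25 infected
Step 6: +5 new -> 30 infected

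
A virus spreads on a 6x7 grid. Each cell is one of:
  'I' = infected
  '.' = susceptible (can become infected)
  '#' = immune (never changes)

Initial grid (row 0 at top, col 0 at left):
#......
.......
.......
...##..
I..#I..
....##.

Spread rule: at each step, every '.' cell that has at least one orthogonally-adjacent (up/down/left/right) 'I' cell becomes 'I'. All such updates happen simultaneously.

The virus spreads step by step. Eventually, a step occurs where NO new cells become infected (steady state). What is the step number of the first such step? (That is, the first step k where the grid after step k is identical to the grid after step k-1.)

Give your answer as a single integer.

Step 0 (initial): 2 infected
Step 1: +4 new -> 6 infected
Step 2: +6 new -> 12 infected
Step 3: +7 new -> 19 infected
Step 4: +6 new -> 25 infected
Step 5: +6 new -> 31 infected
Step 6: +4 new -> 35 infected
Step 7: +1 new -> 36 infected
Step 8: +0 new -> 36 infected

Answer: 8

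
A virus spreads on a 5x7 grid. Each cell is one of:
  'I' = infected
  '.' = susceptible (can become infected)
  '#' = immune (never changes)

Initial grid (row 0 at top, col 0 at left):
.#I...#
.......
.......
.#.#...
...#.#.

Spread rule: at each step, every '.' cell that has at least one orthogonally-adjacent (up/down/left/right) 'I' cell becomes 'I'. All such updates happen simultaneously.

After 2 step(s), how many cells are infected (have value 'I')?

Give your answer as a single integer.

Step 0 (initial): 1 infected
Step 1: +2 new -> 3 infected
Step 2: +4 new -> 7 infected

Answer: 7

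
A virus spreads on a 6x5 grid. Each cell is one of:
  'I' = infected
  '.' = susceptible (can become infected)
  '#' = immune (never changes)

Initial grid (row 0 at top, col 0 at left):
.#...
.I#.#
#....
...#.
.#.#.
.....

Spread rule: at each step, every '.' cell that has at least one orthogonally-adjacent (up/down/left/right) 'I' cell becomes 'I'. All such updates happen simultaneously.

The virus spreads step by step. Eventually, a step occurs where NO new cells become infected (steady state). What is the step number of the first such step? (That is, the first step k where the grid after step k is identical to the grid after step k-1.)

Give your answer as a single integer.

Step 0 (initial): 1 infected
Step 1: +2 new -> 3 infected
Step 2: +3 new -> 6 infected
Step 3: +3 new -> 9 infected
Step 4: +4 new -> 13 infected
Step 5: +4 new -> 17 infected
Step 6: +5 new -> 22 infected
Step 7: +1 new -> 23 infected
Step 8: +0 new -> 23 infected

Answer: 8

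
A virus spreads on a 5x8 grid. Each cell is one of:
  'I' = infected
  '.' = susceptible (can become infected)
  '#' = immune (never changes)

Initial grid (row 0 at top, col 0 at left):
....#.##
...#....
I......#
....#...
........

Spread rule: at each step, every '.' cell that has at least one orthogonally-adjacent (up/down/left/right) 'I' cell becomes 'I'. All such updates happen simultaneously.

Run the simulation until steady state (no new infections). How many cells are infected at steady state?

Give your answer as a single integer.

Answer: 34

Derivation:
Step 0 (initial): 1 infected
Step 1: +3 new -> 4 infected
Step 2: +5 new -> 9 infected
Step 3: +5 new -> 14 infected
Step 4: +4 new -> 18 infected
Step 5: +4 new -> 22 infected
Step 6: +4 new -> 26 infected
Step 7: +4 new -> 30 infected
Step 8: +3 new -> 33 infected
Step 9: +1 new -> 34 infected
Step 10: +0 new -> 34 infected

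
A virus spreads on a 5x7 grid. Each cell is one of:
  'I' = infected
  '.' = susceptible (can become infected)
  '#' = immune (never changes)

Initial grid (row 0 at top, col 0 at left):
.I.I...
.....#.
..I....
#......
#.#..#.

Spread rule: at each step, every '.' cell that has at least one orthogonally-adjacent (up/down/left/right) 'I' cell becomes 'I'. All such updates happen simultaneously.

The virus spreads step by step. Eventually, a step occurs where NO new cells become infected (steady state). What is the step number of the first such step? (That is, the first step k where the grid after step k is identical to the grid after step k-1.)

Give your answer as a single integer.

Step 0 (initial): 3 infected
Step 1: +9 new -> 12 infected
Step 2: +7 new -> 19 infected
Step 3: +5 new -> 24 infected
Step 4: +4 new -> 28 infected
Step 5: +1 new -> 29 infected
Step 6: +1 new -> 30 infected
Step 7: +0 new -> 30 infected

Answer: 7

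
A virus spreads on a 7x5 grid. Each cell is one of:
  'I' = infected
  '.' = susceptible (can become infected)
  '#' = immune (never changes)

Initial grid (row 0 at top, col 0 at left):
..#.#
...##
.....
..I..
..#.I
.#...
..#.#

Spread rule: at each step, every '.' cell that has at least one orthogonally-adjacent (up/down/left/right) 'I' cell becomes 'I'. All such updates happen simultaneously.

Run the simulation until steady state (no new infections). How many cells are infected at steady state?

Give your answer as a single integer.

Answer: 26

Derivation:
Step 0 (initial): 2 infected
Step 1: +6 new -> 8 infected
Step 2: +7 new -> 15 infected
Step 3: +5 new -> 20 infected
Step 4: +3 new -> 23 infected
Step 5: +2 new -> 25 infected
Step 6: +1 new -> 26 infected
Step 7: +0 new -> 26 infected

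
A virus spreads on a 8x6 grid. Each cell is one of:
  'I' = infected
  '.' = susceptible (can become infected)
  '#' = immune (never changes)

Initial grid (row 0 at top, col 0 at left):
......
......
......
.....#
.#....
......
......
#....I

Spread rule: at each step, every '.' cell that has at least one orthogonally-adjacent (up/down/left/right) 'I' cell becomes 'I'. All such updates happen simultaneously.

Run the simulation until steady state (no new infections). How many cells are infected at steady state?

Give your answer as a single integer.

Step 0 (initial): 1 infected
Step 1: +2 new -> 3 infected
Step 2: +3 new -> 6 infected
Step 3: +4 new -> 10 infected
Step 4: +4 new -> 14 infected
Step 5: +4 new -> 18 infected
Step 6: +5 new -> 23 infected
Step 7: +5 new -> 28 infected
Step 8: +6 new -> 34 infected
Step 9: +5 new -> 39 infected
Step 10: +3 new -> 42 infected
Step 11: +2 new -> 44 infected
Step 12: +1 new -> 45 infected
Step 13: +0 new -> 45 infected

Answer: 45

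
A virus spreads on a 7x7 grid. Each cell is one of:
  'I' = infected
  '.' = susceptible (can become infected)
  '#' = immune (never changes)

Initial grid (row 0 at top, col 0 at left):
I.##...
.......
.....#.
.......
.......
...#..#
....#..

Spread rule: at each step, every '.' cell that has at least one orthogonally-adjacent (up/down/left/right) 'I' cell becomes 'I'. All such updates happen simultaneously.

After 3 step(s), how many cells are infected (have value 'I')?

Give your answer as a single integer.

Answer: 8

Derivation:
Step 0 (initial): 1 infected
Step 1: +2 new -> 3 infected
Step 2: +2 new -> 5 infected
Step 3: +3 new -> 8 infected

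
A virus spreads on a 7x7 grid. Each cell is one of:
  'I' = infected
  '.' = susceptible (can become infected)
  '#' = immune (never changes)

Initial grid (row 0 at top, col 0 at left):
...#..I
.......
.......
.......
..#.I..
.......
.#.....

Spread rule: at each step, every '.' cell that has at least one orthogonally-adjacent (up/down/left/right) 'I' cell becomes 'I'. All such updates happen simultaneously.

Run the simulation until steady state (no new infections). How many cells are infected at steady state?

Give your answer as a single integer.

Step 0 (initial): 2 infected
Step 1: +6 new -> 8 infected
Step 2: +10 new -> 18 infected
Step 3: +9 new -> 27 infected
Step 4: +6 new -> 33 infected
Step 5: +5 new -> 38 infected
Step 6: +5 new -> 43 infected
Step 7: +2 new -> 45 infected
Step 8: +1 new -> 46 infected
Step 9: +0 new -> 46 infected

Answer: 46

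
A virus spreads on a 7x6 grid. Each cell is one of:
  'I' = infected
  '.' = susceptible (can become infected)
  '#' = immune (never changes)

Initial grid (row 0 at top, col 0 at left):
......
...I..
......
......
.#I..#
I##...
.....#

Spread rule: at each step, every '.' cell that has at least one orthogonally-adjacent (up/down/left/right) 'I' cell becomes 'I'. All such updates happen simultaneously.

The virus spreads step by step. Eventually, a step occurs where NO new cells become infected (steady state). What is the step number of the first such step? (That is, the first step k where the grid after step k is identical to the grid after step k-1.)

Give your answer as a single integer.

Answer: 5

Derivation:
Step 0 (initial): 3 infected
Step 1: +8 new -> 11 infected
Step 2: +12 new -> 23 infected
Step 3: +10 new -> 33 infected
Step 4: +4 new -> 37 infected
Step 5: +0 new -> 37 infected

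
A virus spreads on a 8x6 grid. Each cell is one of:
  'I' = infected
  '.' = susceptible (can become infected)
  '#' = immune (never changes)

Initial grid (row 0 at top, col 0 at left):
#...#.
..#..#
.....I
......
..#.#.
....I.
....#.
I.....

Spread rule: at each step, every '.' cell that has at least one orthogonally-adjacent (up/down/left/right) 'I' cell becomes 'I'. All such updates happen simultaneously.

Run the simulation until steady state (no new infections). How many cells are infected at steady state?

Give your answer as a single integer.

Step 0 (initial): 3 infected
Step 1: +6 new -> 9 infected
Step 2: +11 new -> 20 infected
Step 3: +8 new -> 28 infected
Step 4: +6 new -> 34 infected
Step 5: +4 new -> 38 infected
Step 6: +2 new -> 40 infected
Step 7: +0 new -> 40 infected

Answer: 40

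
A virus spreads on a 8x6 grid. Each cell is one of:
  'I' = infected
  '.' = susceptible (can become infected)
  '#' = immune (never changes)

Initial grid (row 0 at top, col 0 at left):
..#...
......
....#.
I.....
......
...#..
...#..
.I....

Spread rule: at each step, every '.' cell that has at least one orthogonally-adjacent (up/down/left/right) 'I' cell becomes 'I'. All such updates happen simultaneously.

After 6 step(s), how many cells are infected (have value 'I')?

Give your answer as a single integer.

Answer: 41

Derivation:
Step 0 (initial): 2 infected
Step 1: +6 new -> 8 infected
Step 2: +9 new -> 17 infected
Step 3: +7 new -> 24 infected
Step 4: +7 new -> 31 infected
Step 5: +5 new -> 36 infected
Step 6: +5 new -> 41 infected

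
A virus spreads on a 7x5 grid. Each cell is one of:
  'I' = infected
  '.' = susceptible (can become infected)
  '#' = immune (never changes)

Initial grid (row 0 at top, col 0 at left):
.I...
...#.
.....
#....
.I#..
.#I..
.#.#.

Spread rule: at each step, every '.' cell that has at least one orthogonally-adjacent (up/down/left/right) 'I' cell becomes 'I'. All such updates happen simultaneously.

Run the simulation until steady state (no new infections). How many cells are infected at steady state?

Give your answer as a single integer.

Step 0 (initial): 3 infected
Step 1: +7 new -> 10 infected
Step 2: +8 new -> 18 infected
Step 3: +7 new -> 25 infected
Step 4: +3 new -> 28 infected
Step 5: +1 new -> 29 infected
Step 6: +0 new -> 29 infected

Answer: 29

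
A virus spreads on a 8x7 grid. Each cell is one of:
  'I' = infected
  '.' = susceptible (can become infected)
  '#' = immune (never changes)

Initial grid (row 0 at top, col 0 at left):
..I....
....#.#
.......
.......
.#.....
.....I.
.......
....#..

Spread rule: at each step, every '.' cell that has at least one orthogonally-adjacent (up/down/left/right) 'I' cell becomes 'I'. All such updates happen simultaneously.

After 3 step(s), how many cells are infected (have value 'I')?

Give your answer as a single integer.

Step 0 (initial): 2 infected
Step 1: +7 new -> 9 infected
Step 2: +12 new -> 21 infected
Step 3: +12 new -> 33 infected

Answer: 33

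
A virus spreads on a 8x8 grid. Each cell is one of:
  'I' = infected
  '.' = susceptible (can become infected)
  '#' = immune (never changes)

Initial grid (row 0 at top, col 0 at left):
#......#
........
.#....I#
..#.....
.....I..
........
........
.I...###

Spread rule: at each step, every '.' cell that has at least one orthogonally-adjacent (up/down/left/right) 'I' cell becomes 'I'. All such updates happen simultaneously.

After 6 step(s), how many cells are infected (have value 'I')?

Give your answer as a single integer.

Answer: 54

Derivation:
Step 0 (initial): 3 infected
Step 1: +10 new -> 13 infected
Step 2: +15 new -> 28 infected
Step 3: +14 new -> 42 infected
Step 4: +6 new -> 48 infected
Step 5: +3 new -> 51 infected
Step 6: +3 new -> 54 infected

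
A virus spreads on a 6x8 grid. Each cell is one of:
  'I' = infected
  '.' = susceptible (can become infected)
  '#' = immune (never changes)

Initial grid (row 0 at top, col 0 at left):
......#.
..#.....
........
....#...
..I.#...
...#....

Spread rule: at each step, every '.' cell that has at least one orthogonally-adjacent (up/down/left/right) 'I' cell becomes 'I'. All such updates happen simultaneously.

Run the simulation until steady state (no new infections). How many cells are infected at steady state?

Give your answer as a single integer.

Answer: 43

Derivation:
Step 0 (initial): 1 infected
Step 1: +4 new -> 5 infected
Step 2: +5 new -> 10 infected
Step 3: +4 new -> 14 infected
Step 4: +4 new -> 18 infected
Step 5: +5 new -> 23 infected
Step 6: +6 new -> 29 infected
Step 7: +5 new -> 34 infected
Step 8: +4 new -> 38 infected
Step 9: +4 new -> 42 infected
Step 10: +1 new -> 43 infected
Step 11: +0 new -> 43 infected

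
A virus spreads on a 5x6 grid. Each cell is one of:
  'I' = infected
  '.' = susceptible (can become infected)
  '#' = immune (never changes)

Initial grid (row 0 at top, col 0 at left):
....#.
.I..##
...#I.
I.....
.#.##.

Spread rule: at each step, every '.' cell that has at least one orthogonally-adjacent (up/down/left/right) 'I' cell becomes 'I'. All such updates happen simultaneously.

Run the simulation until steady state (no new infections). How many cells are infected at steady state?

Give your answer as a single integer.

Step 0 (initial): 3 infected
Step 1: +9 new -> 12 infected
Step 2: +7 new -> 19 infected
Step 3: +3 new -> 22 infected
Step 4: +0 new -> 22 infected

Answer: 22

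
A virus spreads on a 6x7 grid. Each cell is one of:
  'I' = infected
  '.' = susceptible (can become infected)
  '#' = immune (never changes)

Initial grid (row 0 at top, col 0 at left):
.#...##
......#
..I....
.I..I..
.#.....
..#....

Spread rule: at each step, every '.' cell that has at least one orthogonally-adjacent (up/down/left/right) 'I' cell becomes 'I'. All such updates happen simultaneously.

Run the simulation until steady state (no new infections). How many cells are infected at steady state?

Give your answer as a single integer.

Answer: 36

Derivation:
Step 0 (initial): 3 infected
Step 1: +9 new -> 12 infected
Step 2: +12 new -> 24 infected
Step 3: +9 new -> 33 infected
Step 4: +3 new -> 36 infected
Step 5: +0 new -> 36 infected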